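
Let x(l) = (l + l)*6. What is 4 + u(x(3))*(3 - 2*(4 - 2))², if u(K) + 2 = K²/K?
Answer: 38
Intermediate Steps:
x(l) = 12*l (x(l) = (2*l)*6 = 12*l)
u(K) = -2 + K (u(K) = -2 + K²/K = -2 + K)
4 + u(x(3))*(3 - 2*(4 - 2))² = 4 + (-2 + 12*3)*(3 - 2*(4 - 2))² = 4 + (-2 + 36)*(3 - 2*2)² = 4 + 34*(3 - 4)² = 4 + 34*(-1)² = 4 + 34*1 = 4 + 34 = 38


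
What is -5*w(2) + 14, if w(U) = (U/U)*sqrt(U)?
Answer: 14 - 5*sqrt(2) ≈ 6.9289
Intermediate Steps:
w(U) = sqrt(U) (w(U) = 1*sqrt(U) = sqrt(U))
-5*w(2) + 14 = -5*sqrt(2) + 14 = 14 - 5*sqrt(2)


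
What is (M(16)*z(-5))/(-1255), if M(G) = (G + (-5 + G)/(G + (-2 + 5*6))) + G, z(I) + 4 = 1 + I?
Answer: 258/1255 ≈ 0.20558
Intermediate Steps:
z(I) = -3 + I (z(I) = -4 + (1 + I) = -3 + I)
M(G) = 2*G + (-5 + G)/(28 + G) (M(G) = (G + (-5 + G)/(G + (-2 + 30))) + G = (G + (-5 + G)/(G + 28)) + G = (G + (-5 + G)/(28 + G)) + G = 2*G + (-5 + G)/(28 + G))
(M(16)*z(-5))/(-1255) = (((-5 + 2*16**2 + 57*16)/(28 + 16))*(-3 - 5))/(-1255) = (((-5 + 2*256 + 912)/44)*(-8))*(-1/1255) = (((-5 + 512 + 912)/44)*(-8))*(-1/1255) = (((1/44)*1419)*(-8))*(-1/1255) = ((129/4)*(-8))*(-1/1255) = -258*(-1/1255) = 258/1255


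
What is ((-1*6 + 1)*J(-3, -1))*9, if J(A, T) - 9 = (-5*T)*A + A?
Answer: 405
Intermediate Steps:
J(A, T) = 9 + A - 5*A*T (J(A, T) = 9 + ((-5*T)*A + A) = 9 + (-5*A*T + A) = 9 + (A - 5*A*T) = 9 + A - 5*A*T)
((-1*6 + 1)*J(-3, -1))*9 = ((-1*6 + 1)*(9 - 3 - 5*(-3)*(-1)))*9 = ((-6 + 1)*(9 - 3 - 15))*9 = -5*(-9)*9 = 45*9 = 405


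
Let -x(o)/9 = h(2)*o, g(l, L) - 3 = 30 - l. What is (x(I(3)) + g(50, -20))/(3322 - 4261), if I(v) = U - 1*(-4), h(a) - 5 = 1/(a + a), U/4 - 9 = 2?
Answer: 2285/939 ≈ 2.4334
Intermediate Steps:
U = 44 (U = 36 + 4*2 = 36 + 8 = 44)
g(l, L) = 33 - l (g(l, L) = 3 + (30 - l) = 33 - l)
h(a) = 5 + 1/(2*a) (h(a) = 5 + 1/(a + a) = 5 + 1/(2*a))
I(v) = 48 (I(v) = 44 - 1*(-4) = 44 + 4 = 48)
x(o) = -189*o/4 (x(o) = -9*(5 + (½)/2)*o = -9*(5 + (½)*(½))*o = -9*(5 + ¼)*o = -189*o/4)
(x(I(3)) + g(50, -20))/(3322 - 4261) = (-189/4*48 + (33 - 1*50))/(3322 - 4261) = (-2268 + (33 - 50))/(-939) = (-2268 - 17)*(-1/939) = -2285*(-1/939) = 2285/939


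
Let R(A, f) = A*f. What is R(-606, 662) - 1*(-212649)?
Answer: -188523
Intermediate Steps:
R(-606, 662) - 1*(-212649) = -606*662 - 1*(-212649) = -401172 + 212649 = -188523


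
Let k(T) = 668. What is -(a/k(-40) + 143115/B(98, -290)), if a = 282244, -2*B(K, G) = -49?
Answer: -7322557/1169 ≈ -6264.0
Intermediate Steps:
B(K, G) = 49/2 (B(K, G) = -1/2*(-49) = 49/2)
-(a/k(-40) + 143115/B(98, -290)) = -(282244/668 + 143115/(49/2)) = -(282244*(1/668) + 143115*(2/49)) = -(70561/167 + 40890/7) = -1*7322557/1169 = -7322557/1169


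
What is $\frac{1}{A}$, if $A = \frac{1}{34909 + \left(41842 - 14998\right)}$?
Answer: $61753$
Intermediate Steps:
$A = \frac{1}{61753}$ ($A = \frac{1}{34909 + \left(41842 - 14998\right)} = \frac{1}{34909 + 26844} = \frac{1}{61753} \approx 1.6194 \cdot 10^{-5}$)
$\frac{1}{A} = \frac{1}{\frac{1}{61753}} = 61753$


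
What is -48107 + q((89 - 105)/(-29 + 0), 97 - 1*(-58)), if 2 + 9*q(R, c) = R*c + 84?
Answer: -12551069/261 ≈ -48088.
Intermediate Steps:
q(R, c) = 82/9 + R*c/9 (q(R, c) = -2/9 + (R*c + 84)/9 = -2/9 + (84 + R*c)/9 = -2/9 + (28/3 + R*c/9) = 82/9 + R*c/9)
-48107 + q((89 - 105)/(-29 + 0), 97 - 1*(-58)) = -48107 + (82/9 + ((89 - 105)/(-29 + 0))*(97 - 1*(-58))/9) = -48107 + (82/9 + (-16/(-29))*(97 + 58)/9) = -48107 + (82/9 + (1/9)*(-16*(-1/29))*155) = -48107 + (82/9 + (1/9)*(16/29)*155) = -48107 + (82/9 + 2480/261) = -48107 + 4858/261 = -12551069/261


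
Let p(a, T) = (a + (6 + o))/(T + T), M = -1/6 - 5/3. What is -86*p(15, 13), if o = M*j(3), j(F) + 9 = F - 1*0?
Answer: -1376/13 ≈ -105.85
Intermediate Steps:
j(F) = -9 + F (j(F) = -9 + (F - 1*0) = -9 + (F + 0) = -9 + F)
M = -11/6 (M = -1*⅙ - 5*⅓ = -⅙ - 5/3 = -11/6 ≈ -1.8333)
o = 11 (o = -11*(-9 + 3)/6 = -11/6*(-6) = 11)
p(a, T) = (17 + a)/(2*T) (p(a, T) = (a + (6 + 11))/(T + T) = (a + 17)/((2*T)) = (17 + a)*(1/(2*T)) = (17 + a)/(2*T))
-86*p(15, 13) = -43*(17 + 15)/13 = -43*32/13 = -86*16/13 = -1376/13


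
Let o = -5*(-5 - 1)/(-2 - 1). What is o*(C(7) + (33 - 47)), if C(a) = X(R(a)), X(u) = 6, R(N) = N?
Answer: 80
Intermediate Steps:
C(a) = 6
o = -10 (o = -(-30)/(-3) = -(-30)*(-1)/3 = -5*2 = -10)
o*(C(7) + (33 - 47)) = -10*(6 + (33 - 47)) = -10*(6 - 14) = -10*(-8) = 80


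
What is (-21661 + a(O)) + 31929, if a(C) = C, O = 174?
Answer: 10442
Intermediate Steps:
(-21661 + a(O)) + 31929 = (-21661 + 174) + 31929 = -21487 + 31929 = 10442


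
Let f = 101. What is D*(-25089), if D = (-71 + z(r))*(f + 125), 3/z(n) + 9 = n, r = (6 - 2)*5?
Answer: 4411348692/11 ≈ 4.0103e+8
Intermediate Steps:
r = 20 (r = 4*5 = 20)
z(n) = 3/(-9 + n)
D = -175828/11 (D = (-71 + 3/(-9 + 20))*(101 + 125) = (-71 + 3/11)*226 = -778/11*226 = -175828/11 ≈ -15984.)
D*(-25089) = -175828/11*(-25089) = 4411348692/11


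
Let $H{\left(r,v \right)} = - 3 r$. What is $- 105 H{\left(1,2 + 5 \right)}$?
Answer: $315$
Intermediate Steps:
$- 105 H{\left(1,2 + 5 \right)} = - 105 \left(\left(-3\right) 1\right) = \left(-105\right) \left(-3\right) = 315$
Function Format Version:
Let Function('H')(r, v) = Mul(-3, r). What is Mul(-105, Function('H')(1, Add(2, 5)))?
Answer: 315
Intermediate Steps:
Mul(-105, Function('H')(1, Add(2, 5))) = Mul(-105, Mul(-3, 1)) = Mul(-105, -3) = 315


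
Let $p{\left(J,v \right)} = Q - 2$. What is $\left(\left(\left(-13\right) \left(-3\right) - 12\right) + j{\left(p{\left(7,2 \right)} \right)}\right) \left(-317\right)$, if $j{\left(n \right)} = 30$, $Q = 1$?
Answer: $-18069$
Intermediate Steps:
$p{\left(J,v \right)} = -1$ ($p{\left(J,v \right)} = 1 - 2 = -1$)
$\left(\left(\left(-13\right) \left(-3\right) - 12\right) + j{\left(p{\left(7,2 \right)} \right)}\right) \left(-317\right) = \left(\left(\left(-13\right) \left(-3\right) - 12\right) + 30\right) \left(-317\right) = \left(\left(39 - 12\right) + 30\right) \left(-317\right) = \left(27 + 30\right) \left(-317\right) = 57 \left(-317\right) = -18069$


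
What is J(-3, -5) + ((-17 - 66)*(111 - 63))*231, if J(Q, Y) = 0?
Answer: -920304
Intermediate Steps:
J(-3, -5) + ((-17 - 66)*(111 - 63))*231 = 0 + ((-17 - 66)*(111 - 63))*231 = 0 - 83*48*231 = 0 - 3984*231 = 0 - 920304 = -920304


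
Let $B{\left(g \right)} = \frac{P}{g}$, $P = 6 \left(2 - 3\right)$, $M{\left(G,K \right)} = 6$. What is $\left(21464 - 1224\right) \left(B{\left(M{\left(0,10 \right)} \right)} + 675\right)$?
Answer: $13641760$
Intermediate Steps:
$P = -6$ ($P = 6 \left(-1\right) = -6$)
$B{\left(g \right)} = - \frac{6}{g}$
$\left(21464 - 1224\right) \left(B{\left(M{\left(0,10 \right)} \right)} + 675\right) = \left(21464 - 1224\right) \left(- \frac{6}{6} + 675\right) = 20240 \left(\left(-6\right) \frac{1}{6} + 675\right) = 20240 \left(-1 + 675\right) = 20240 \cdot 674 = 13641760$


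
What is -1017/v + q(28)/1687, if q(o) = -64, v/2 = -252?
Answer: 26721/13496 ≈ 1.9799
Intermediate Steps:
v = -504 (v = 2*(-252) = -504)
-1017/v + q(28)/1687 = -1017/(-504) - 64/1687 = -1017*(-1/504) - 64*1/1687 = 113/56 - 64/1687 = 26721/13496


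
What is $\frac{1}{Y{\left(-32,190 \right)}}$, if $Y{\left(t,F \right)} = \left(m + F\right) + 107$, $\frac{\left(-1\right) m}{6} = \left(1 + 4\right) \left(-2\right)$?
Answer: $\frac{1}{357} \approx 0.0028011$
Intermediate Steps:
$m = 60$ ($m = - 6 \left(1 + 4\right) \left(-2\right) = - 6 \cdot 5 \left(-2\right) = \left(-6\right) \left(-10\right) = 60$)
$Y{\left(t,F \right)} = 167 + F$ ($Y{\left(t,F \right)} = \left(60 + F\right) + 107 = 167 + F$)
$\frac{1}{Y{\left(-32,190 \right)}} = \frac{1}{167 + 190} = \frac{1}{357}$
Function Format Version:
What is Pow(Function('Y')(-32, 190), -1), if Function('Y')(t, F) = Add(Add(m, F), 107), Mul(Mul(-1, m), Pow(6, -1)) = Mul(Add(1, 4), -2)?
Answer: Rational(1, 357) ≈ 0.0028011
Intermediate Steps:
m = 60 (m = Mul(-6, Mul(Add(1, 4), -2)) = Mul(-6, Mul(5, -2)) = Mul(-6, -10) = 60)
Function('Y')(t, F) = Add(167, F) (Function('Y')(t, F) = Add(Add(60, F), 107) = Add(167, F))
Pow(Function('Y')(-32, 190), -1) = Pow(Add(167, 190), -1) = Pow(357, -1) = Rational(1, 357)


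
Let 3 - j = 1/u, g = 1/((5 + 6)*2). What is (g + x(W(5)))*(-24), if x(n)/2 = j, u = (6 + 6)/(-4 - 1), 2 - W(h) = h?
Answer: -1816/11 ≈ -165.09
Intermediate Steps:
W(h) = 2 - h
g = 1/22 (g = 1/(11*2) = 1/22 ≈ 0.045455)
u = -12/5 (u = 12/(-5) = 12*(-1/5) = -12/5 ≈ -2.4000)
j = 41/12 (j = 3 - 1/(-12/5) = 3 - 1*(-5/12) = 3 + 5/12 = 41/12 ≈ 3.4167)
x(n) = 41/6 (x(n) = 2*(41/12) = 41/6)
(g + x(W(5)))*(-24) = (1/22 + 41/6)*(-24) = (227/33)*(-24) = -1816/11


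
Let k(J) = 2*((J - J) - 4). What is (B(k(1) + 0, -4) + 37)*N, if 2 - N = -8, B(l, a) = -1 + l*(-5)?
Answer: 760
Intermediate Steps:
k(J) = -8 (k(J) = 2*(0 - 4) = 2*(-4) = -8)
B(l, a) = -1 - 5*l
N = 10 (N = 2 - 1*(-8) = 2 + 8 = 10)
(B(k(1) + 0, -4) + 37)*N = ((-1 - 5*(-8 + 0)) + 37)*10 = ((-1 - 5*(-8)) + 37)*10 = ((-1 + 40) + 37)*10 = (39 + 37)*10 = 76*10 = 760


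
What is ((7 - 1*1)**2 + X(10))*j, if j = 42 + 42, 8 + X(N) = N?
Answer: 3192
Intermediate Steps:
X(N) = -8 + N
j = 84
((7 - 1*1)**2 + X(10))*j = ((7 - 1*1)**2 + (-8 + 10))*84 = ((7 - 1)**2 + 2)*84 = (6**2 + 2)*84 = (36 + 2)*84 = 38*84 = 3192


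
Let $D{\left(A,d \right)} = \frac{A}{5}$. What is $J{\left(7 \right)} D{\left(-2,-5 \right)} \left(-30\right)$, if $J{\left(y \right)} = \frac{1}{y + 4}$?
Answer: $\frac{12}{11} \approx 1.0909$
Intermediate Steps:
$J{\left(y \right)} = \frac{1}{4 + y}$
$D{\left(A,d \right)} = \frac{A}{5}$ ($D{\left(A,d \right)} = A \frac{1}{5} = \frac{A}{5}$)
$J{\left(7 \right)} D{\left(-2,-5 \right)} \left(-30\right) = \frac{\frac{1}{5} \left(-2\right)}{4 + 7} \left(-30\right) = \frac{1}{11} \left(- \frac{2}{5}\right) \left(-30\right) = \left(- \frac{2}{55}\right) \left(-30\right) = \frac{12}{11}$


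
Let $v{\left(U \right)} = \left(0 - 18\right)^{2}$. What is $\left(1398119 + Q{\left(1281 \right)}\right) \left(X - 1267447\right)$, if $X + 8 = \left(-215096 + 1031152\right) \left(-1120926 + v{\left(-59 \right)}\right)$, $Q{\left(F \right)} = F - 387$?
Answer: $-1279362767358924171$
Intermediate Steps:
$Q{\left(F \right)} = -387 + F$ ($Q{\left(F \right)} = F - 387 = -387 + F$)
$v{\left(U \right)} = 324$ ($v{\left(U \right)} = \left(-18\right)^{2} = 324$)
$X = -914473985720$ ($X = -8 + \left(-215096 + 1031152\right) \left(-1120926 + 324\right) = -8 + 816056 \left(-1120602\right) = -8 - 914473985712 = -914473985720$)
$\left(1398119 + Q{\left(1281 \right)}\right) \left(X - 1267447\right) = \left(1398119 + \left(-387 + 1281\right)\right) \left(-914473985720 - 1267447\right) = \left(1398119 + 894\right) \left(-914475253167\right) = 1399013 \left(-914475253167\right) = -1279362767358924171$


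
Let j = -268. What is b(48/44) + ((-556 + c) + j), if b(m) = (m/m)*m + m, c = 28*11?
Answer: -5652/11 ≈ -513.82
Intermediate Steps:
c = 308
b(m) = 2*m (b(m) = 1*m + m = m + m = 2*m)
b(48/44) + ((-556 + c) + j) = 2*(48/44) + ((-556 + 308) - 268) = 2*(48*(1/44)) + (-248 - 268) = 2*(12/11) - 516 = 24/11 - 516 = -5652/11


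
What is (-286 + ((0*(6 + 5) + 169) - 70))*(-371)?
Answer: 69377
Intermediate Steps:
(-286 + ((0*(6 + 5) + 169) - 70))*(-371) = (-286 + ((0*11 + 169) - 70))*(-371) = (-286 + ((0 + 169) - 70))*(-371) = (-286 + (169 - 70))*(-371) = (-286 + 99)*(-371) = -187*(-371) = 69377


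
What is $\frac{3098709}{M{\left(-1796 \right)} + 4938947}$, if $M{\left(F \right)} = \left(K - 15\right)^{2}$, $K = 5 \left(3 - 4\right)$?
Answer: $\frac{1032903}{1646449} \approx 0.62735$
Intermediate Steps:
$K = -5$ ($K = 5 \left(-1\right) = -5$)
$M{\left(F \right)} = 400$ ($M{\left(F \right)} = \left(-5 - 15\right)^{2} = \left(-20\right)^{2} = 400$)
$\frac{3098709}{M{\left(-1796 \right)} + 4938947} = \frac{3098709}{400 + 4938947} = \frac{3098709}{4939347} = 3098709 \cdot \frac{1}{4939347} = \frac{1032903}{1646449}$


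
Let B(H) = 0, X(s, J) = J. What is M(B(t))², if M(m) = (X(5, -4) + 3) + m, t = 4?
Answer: 1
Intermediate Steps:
M(m) = -1 + m (M(m) = (-4 + 3) + m = -1 + m)
M(B(t))² = (-1 + 0)² = (-1)² = 1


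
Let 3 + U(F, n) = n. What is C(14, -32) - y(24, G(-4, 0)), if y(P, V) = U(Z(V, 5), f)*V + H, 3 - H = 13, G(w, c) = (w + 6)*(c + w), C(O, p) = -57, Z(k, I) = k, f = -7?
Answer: -127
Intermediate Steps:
U(F, n) = -3 + n
G(w, c) = (6 + w)*(c + w)
H = -10 (H = 3 - 1*13 = 3 - 13 = -10)
y(P, V) = -10 - 10*V (y(P, V) = (-3 - 7)*V - 10 = -10*V - 10 = -10 - 10*V)
C(14, -32) - y(24, G(-4, 0)) = -57 - (-10 - 10*((-4)**2 + 6*0 + 6*(-4) + 0*(-4))) = -57 - (-10 - 10*(16 + 0 - 24 + 0)) = -57 - (-10 - 10*(-8)) = -57 - (-10 + 80) = -57 - 1*70 = -57 - 70 = -127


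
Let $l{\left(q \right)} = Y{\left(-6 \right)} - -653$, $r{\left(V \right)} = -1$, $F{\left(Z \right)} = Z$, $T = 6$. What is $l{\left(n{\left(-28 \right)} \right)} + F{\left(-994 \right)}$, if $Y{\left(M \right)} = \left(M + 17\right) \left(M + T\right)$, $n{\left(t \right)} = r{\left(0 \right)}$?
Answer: $-341$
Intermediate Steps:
$n{\left(t \right)} = -1$
$Y{\left(M \right)} = \left(6 + M\right) \left(17 + M\right)$ ($Y{\left(M \right)} = \left(M + 17\right) \left(M + 6\right) = \left(17 + M\right) \left(6 + M\right) = \left(6 + M\right) \left(17 + M\right)$)
$l{\left(q \right)} = 653$ ($l{\left(q \right)} = \left(102 + \left(-6\right)^{2} + 23 \left(-6\right)\right) - -653 = \left(102 + 36 - 138\right) + 653 = 0 + 653 = 653$)
$l{\left(n{\left(-28 \right)} \right)} + F{\left(-994 \right)} = 653 - 994 = -341$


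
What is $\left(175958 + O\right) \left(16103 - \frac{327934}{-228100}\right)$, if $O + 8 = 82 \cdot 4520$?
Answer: $\frac{100392792944103}{11405} \approx 8.8025 \cdot 10^{9}$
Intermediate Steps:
$O = 370632$ ($O = -8 + 82 \cdot 4520 = -8 + 370640 = 370632$)
$\left(175958 + O\right) \left(16103 - \frac{327934}{-228100}\right) = \left(175958 + 370632\right) \left(16103 - \frac{327934}{-228100}\right) = 546590 \left(16103 - - \frac{163967}{114050}\right) = 546590 \left(16103 + \frac{163967}{114050}\right) = 546590 \cdot \frac{1836711117}{114050} = \frac{100392792944103}{11405}$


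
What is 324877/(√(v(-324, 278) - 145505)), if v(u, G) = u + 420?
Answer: -324877*I*√145409/145409 ≈ -851.97*I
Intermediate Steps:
v(u, G) = 420 + u
324877/(√(v(-324, 278) - 145505)) = 324877/(√((420 - 324) - 145505)) = 324877/(√(96 - 145505)) = 324877/(√(-145409)) = 324877/((I*√145409)) = 324877*(-I*√145409/145409) = -324877*I*√145409/145409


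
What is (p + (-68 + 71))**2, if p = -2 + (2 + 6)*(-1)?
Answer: 49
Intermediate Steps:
p = -10 (p = -2 + 8*(-1) = -2 - 8 = -10)
(p + (-68 + 71))**2 = (-10 + (-68 + 71))**2 = (-10 + 3)**2 = (-7)**2 = 49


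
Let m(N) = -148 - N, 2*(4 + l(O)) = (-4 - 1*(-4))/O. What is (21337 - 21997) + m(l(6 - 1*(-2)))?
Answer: -804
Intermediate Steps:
l(O) = -4 (l(O) = -4 + ((-4 - 1*(-4))/O)/2 = -4 + ((-4 + 4)/O)/2 = -4 + (0/O)/2 = -4 + (½)*0 = -4 + 0 = -4)
(21337 - 21997) + m(l(6 - 1*(-2))) = (21337 - 21997) + (-148 - 1*(-4)) = -660 + (-148 + 4) = -660 - 144 = -804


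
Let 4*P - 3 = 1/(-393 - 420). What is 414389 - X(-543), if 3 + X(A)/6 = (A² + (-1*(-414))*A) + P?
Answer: -1593344/271 ≈ -5879.5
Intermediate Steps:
P = 1219/1626 (P = ¾ + 1/(4*(-393 - 420)) = ¾ + (¼)/(-813) = ¾ + (¼)*(-1/813) = ¾ - 1/3252 = 1219/1626 ≈ 0.74969)
X(A) = -3659/271 + 6*A² + 2484*A (X(A) = -18 + 6*((A² + (-1*(-414))*A) + 1219/1626) = -18 + 6*((A² + 414*A) + 1219/1626) = -18 + 6*(1219/1626 + A² + 414*A) = -18 + (1219/271 + 6*A² + 2484*A) = -3659/271 + 6*A² + 2484*A)
414389 - X(-543) = 414389 - (-3659/271 + 6*(-543)² + 2484*(-543)) = 414389 - (-3659/271 + 6*294849 - 1348812) = 414389 - (-3659/271 + 1769094 - 1348812) = 414389 - 1*113892763/271 = 414389 - 113892763/271 = -1593344/271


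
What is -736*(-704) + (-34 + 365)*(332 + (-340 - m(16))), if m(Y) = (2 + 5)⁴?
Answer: -279235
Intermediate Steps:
m(Y) = 2401 (m(Y) = 7⁴ = 2401)
-736*(-704) + (-34 + 365)*(332 + (-340 - m(16))) = -736*(-704) + (-34 + 365)*(332 + (-340 - 1*2401)) = 518144 + 331*(332 + (-340 - 2401)) = 518144 + 331*(332 - 2741) = 518144 + 331*(-2409) = 518144 - 797379 = -279235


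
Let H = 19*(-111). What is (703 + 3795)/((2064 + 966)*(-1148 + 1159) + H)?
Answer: 4498/31221 ≈ 0.14407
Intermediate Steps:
H = -2109
(703 + 3795)/((2064 + 966)*(-1148 + 1159) + H) = (703 + 3795)/((2064 + 966)*(-1148 + 1159) - 2109) = 4498/(3030*11 - 2109) = 4498/(33330 - 2109) = 4498/31221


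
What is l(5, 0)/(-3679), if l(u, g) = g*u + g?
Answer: 0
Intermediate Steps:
l(u, g) = g + g*u
l(5, 0)/(-3679) = (0*(1 + 5))/(-3679) = -0*6 = -1/3679*0 = 0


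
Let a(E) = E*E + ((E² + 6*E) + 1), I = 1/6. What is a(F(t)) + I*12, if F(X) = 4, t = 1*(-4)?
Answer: 59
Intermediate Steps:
I = ⅙ ≈ 0.16667
t = -4
a(E) = 1 + 2*E² + 6*E (a(E) = E² + (1 + E² + 6*E) = 1 + 2*E² + 6*E)
a(F(t)) + I*12 = (1 + 2*4² + 6*4) + (⅙)*12 = (1 + 2*16 + 24) + 2 = (1 + 32 + 24) + 2 = 57 + 2 = 59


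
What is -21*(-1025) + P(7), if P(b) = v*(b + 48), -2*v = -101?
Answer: 48605/2 ≈ 24303.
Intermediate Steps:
v = 101/2 (v = -1/2*(-101) = 101/2 ≈ 50.500)
P(b) = 2424 + 101*b/2 (P(b) = 101*(b + 48)/2 = 101*(48 + b)/2 = 2424 + 101*b/2)
-21*(-1025) + P(7) = -21*(-1025) + (2424 + (101/2)*7) = 21525 + (2424 + 707/2) = 21525 + 5555/2 = 48605/2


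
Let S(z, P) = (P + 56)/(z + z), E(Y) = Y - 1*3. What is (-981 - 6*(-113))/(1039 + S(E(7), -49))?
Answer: -808/2773 ≈ -0.29138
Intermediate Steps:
E(Y) = -3 + Y (E(Y) = Y - 3 = -3 + Y)
S(z, P) = (56 + P)/(2*z) (S(z, P) = (56 + P)/((2*z)) = (56 + P)*(1/(2*z)) = (56 + P)/(2*z))
(-981 - 6*(-113))/(1039 + S(E(7), -49)) = (-981 - 6*(-113))/(1039 + (56 - 49)/(2*(-3 + 7))) = (-981 + 678)/(1039 + (½)*7/4) = -303/(1039 + (½)*(¼)*7) = -303/(1039 + 7/8) = -303/8319/8 = -303*8/8319 = -808/2773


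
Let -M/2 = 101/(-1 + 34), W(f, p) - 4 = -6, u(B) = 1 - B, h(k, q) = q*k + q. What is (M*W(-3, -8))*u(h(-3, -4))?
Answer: -2828/33 ≈ -85.697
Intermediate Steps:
h(k, q) = q + k*q (h(k, q) = k*q + q = q + k*q)
W(f, p) = -2 (W(f, p) = 4 - 6 = -2)
M = -202/33 (M = -202/(-1 + 34) = -202/33 ≈ -6.1212)
(M*W(-3, -8))*u(h(-3, -4)) = (-202/33*(-2))*(1 - (-4)*(1 - 3)) = 404*(1 - (-4)*(-2))/33 = 404*(1 - 1*8)/33 = 404*(1 - 8)/33 = (404/33)*(-7) = -2828/33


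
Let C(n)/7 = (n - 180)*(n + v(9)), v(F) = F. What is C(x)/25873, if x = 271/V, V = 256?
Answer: -825707225/1695612928 ≈ -0.48697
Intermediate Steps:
x = 271/256 ≈ 1.0586
C(n) = 7*(-180 + n)*(9 + n) (C(n) = 7*((n - 180)*(n + 9)) = 7*((-180 + n)*(9 + n)) = 7*(-180 + n)*(9 + n))
C(x)/25873 = (-11340 - 1197*271/256 + 7*(271/256)²)/25873 = (-11340 - 324387/256 + 7*(73441/65536))*(1/25873) = (-11340 - 324387/256 + 514087/65536)*(1/25873) = -825707225/65536*1/25873 = -825707225/1695612928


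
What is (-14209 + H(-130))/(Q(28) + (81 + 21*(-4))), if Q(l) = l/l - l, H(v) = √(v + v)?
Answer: 14209/30 - I*√65/15 ≈ 473.63 - 0.53748*I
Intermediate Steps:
H(v) = √2*√v (H(v) = √(2*v) = √2*√v)
Q(l) = 1 - l
(-14209 + H(-130))/(Q(28) + (81 + 21*(-4))) = (-14209 + √2*√(-130))/((1 - 1*28) + (81 + 21*(-4))) = (-14209 + √2*(I*√130))/((1 - 28) + (81 - 84)) = (-14209 + 2*I*√65)/(-27 - 3) = (-14209 + 2*I*√65)/(-30) = (-14209 + 2*I*√65)*(-1/30) = 14209/30 - I*√65/15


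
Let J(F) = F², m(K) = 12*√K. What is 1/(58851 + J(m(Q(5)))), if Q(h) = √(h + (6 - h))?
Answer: 6539/384812865 - 16*√6/384812865 ≈ 1.6891e-5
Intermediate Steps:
Q(h) = √6
1/(58851 + J(m(Q(5)))) = 1/(58851 + (12*√(√6))²) = 1/(58851 + (12*6^(¼))²) = 1/(58851 + 144*√6)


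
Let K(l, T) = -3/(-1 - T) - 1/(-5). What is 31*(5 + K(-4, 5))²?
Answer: 100719/100 ≈ 1007.2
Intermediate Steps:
K(l, T) = ⅕ - 3/(-1 - T) (K(l, T) = -3/(-1 - T) - 1*(-⅕) = -3/(-1 - T) + ⅕ = ⅕ - 3/(-1 - T))
31*(5 + K(-4, 5))² = 31*(5 + (16 + 5)/(5*(1 + 5)))² = 31*(5 + (⅕)*21/6)² = 31*(5 + (⅕)*(⅙)*21)² = 31*(5 + 7/10)² = 31*(57/10)² = 31*(3249/100) = 100719/100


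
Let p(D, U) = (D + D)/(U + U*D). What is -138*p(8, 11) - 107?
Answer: -4267/33 ≈ -129.30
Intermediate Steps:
p(D, U) = 2*D/(U + D*U) (p(D, U) = (2*D)/(U + D*U) = 2*D/(U + D*U))
-138*p(8, 11) - 107 = -276*8/(11*(1 + 8)) - 107 = -276*8/(11*9) - 107 = -138*16/99 - 107 = -736/33 - 107 = -4267/33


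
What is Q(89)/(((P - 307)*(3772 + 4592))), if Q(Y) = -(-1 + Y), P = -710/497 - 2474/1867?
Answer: 287518/8464725561 ≈ 3.3967e-5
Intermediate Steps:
P = -35988/13069 (P = -710*1/497 - 2474*1/1867 = -10/7 - 2474/1867 = -35988/13069 ≈ -2.7537)
Q(Y) = 1 - Y
Q(89)/(((P - 307)*(3772 + 4592))) = (1 - 1*89)/(((-35988/13069 - 307)*(3772 + 4592))) = (1 - 89)/((-4048171/13069*8364)) = -88/(-33858902244/13069) = -88*(-13069/33858902244) = 287518/8464725561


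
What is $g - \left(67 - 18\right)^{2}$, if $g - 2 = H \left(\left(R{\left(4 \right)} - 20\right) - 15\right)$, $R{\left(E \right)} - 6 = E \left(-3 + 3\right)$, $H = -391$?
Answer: $8940$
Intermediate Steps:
$R{\left(E \right)} = 6$ ($R{\left(E \right)} = 6 + E \left(-3 + 3\right) = 6 + E 0 = 6 + 0 = 6$)
$g = 11341$ ($g = 2 - 391 \left(\left(6 - 20\right) - 15\right) = 2 - 391 \left(-14 - 15\right) = 2 - -11339 = 2 + 11339 = 11341$)
$g - \left(67 - 18\right)^{2} = 11341 - \left(67 - 18\right)^{2} = 11341 - 49^{2} = 11341 - 2401 = 8940$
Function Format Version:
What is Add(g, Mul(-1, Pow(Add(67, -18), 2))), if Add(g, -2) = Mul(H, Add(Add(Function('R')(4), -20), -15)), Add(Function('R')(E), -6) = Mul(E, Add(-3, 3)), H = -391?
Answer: 8940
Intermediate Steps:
Function('R')(E) = 6 (Function('R')(E) = Add(6, Mul(E, Add(-3, 3))) = Add(6, Mul(E, 0)) = Add(6, 0) = 6)
g = 11341 (g = Add(2, Mul(-391, Add(Add(6, -20), -15))) = Add(2, Mul(-391, Add(-14, -15))) = Add(2, Mul(-391, -29)) = Add(2, 11339) = 11341)
Add(g, Mul(-1, Pow(Add(67, -18), 2))) = Add(11341, Mul(-1, Pow(Add(67, -18), 2))) = Add(11341, Mul(-1, Pow(49, 2))) = Add(11341, Mul(-1, 2401)) = Add(11341, -2401) = 8940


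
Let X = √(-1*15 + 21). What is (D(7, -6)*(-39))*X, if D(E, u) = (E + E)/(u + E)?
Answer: -546*√6 ≈ -1337.4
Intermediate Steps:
D(E, u) = 2*E/(E + u) (D(E, u) = (2*E)/(E + u) = 2*E/(E + u))
X = √6 (X = √(-15 + 21) = √6 ≈ 2.4495)
(D(7, -6)*(-39))*X = ((2*7/(7 - 6))*(-39))*√6 = ((2*7/1)*(-39))*√6 = ((2*7*1)*(-39))*√6 = (14*(-39))*√6 = -546*√6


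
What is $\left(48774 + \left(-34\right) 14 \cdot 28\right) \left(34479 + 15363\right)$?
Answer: $1766699532$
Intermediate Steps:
$\left(48774 + \left(-34\right) 14 \cdot 28\right) \left(34479 + 15363\right) = \left(48774 - 13328\right) 49842 = 35446 \cdot 49842 = 1766699532$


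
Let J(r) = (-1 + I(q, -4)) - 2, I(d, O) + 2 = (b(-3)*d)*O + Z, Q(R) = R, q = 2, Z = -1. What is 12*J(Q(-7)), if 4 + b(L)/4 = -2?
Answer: 2232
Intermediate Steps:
b(L) = -24 (b(L) = -16 + 4*(-2) = -16 - 8 = -24)
I(d, O) = -3 - 24*O*d (I(d, O) = -2 + ((-24*d)*O - 1) = -2 + (-24*O*d - 1) = -2 + (-1 - 24*O*d) = -3 - 24*O*d)
J(r) = 186 (J(r) = (-1 + (-3 - 24*(-4)*2)) - 2 = (-1 + (-3 + 192)) - 2 = (-1 + 189) - 2 = 188 - 2 = 186)
12*J(Q(-7)) = 12*186 = 2232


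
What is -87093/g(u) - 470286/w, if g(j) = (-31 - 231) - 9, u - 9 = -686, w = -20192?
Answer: 943014681/2736016 ≈ 344.67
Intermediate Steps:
u = -677 (u = 9 - 686 = -677)
g(j) = -271 (g(j) = -262 - 9 = -271)
-87093/g(u) - 470286/w = -87093/(-271) - 470286/(-20192) = -87093*(-1/271) - 470286*(-1/20192) = 87093/271 + 235143/10096 = 943014681/2736016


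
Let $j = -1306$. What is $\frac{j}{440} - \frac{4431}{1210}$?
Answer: $- \frac{3209}{484} \approx -6.6302$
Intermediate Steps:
$\frac{j}{440} - \frac{4431}{1210} = - \frac{1306}{440} - \frac{4431}{1210} = \left(-1306\right) \frac{1}{440} - \frac{4431}{1210} = - \frac{653}{220} - \frac{4431}{1210} = - \frac{3209}{484}$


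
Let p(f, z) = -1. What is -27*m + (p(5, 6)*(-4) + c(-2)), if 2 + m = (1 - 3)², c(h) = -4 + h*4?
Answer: -62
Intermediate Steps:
c(h) = -4 + 4*h
m = 2 (m = -2 + (1 - 3)² = -2 + (-2)² = -2 + 4 = 2)
-27*m + (p(5, 6)*(-4) + c(-2)) = -27*2 + (-1*(-4) + (-4 + 4*(-2))) = -54 + (4 + (-4 - 8)) = -54 + (4 - 12) = -54 - 8 = -62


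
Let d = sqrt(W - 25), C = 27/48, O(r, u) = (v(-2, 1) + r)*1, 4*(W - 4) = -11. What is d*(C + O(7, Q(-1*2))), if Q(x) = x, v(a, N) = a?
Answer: 89*I*sqrt(95)/32 ≈ 27.108*I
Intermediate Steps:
W = 5/4 (W = 4 + (1/4)*(-11) = 4 - 11/4 = 5/4 ≈ 1.2500)
O(r, u) = -2 + r (O(r, u) = (-2 + r)*1 = -2 + r)
C = 9/16 (C = 27*(1/48) = 9/16 ≈ 0.56250)
d = I*sqrt(95)/2 (d = sqrt(5/4 - 25) = sqrt(-95/4) = I*sqrt(95)/2 ≈ 4.8734*I)
d*(C + O(7, Q(-1*2))) = (I*sqrt(95)/2)*(9/16 + (-2 + 7)) = (I*sqrt(95)/2)*(9/16 + 5) = (I*sqrt(95)/2)*(89/16) = 89*I*sqrt(95)/32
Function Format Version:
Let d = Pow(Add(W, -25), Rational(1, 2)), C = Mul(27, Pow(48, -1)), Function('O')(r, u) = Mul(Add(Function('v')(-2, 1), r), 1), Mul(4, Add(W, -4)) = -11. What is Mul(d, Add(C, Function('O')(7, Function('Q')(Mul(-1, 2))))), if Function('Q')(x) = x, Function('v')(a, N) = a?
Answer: Mul(Rational(89, 32), I, Pow(95, Rational(1, 2))) ≈ Mul(27.108, I)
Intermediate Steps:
W = Rational(5, 4) (W = Add(4, Mul(Rational(1, 4), -11)) = Add(4, Rational(-11, 4)) = Rational(5, 4) ≈ 1.2500)
Function('O')(r, u) = Add(-2, r) (Function('O')(r, u) = Mul(Add(-2, r), 1) = Add(-2, r))
C = Rational(9, 16) (C = Mul(27, Rational(1, 48)) = Rational(9, 16) ≈ 0.56250)
d = Mul(Rational(1, 2), I, Pow(95, Rational(1, 2))) (d = Pow(Add(Rational(5, 4), -25), Rational(1, 2)) = Pow(Rational(-95, 4), Rational(1, 2)) = Mul(Rational(1, 2), I, Pow(95, Rational(1, 2))) ≈ Mul(4.8734, I))
Mul(d, Add(C, Function('O')(7, Function('Q')(Mul(-1, 2))))) = Mul(Mul(Rational(1, 2), I, Pow(95, Rational(1, 2))), Add(Rational(9, 16), Add(-2, 7))) = Mul(Mul(Rational(1, 2), I, Pow(95, Rational(1, 2))), Add(Rational(9, 16), 5)) = Mul(Mul(Rational(1, 2), I, Pow(95, Rational(1, 2))), Rational(89, 16)) = Mul(Rational(89, 32), I, Pow(95, Rational(1, 2)))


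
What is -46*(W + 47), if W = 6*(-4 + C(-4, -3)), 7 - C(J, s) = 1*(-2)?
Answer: -3542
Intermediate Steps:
C(J, s) = 9 (C(J, s) = 7 - (-2) = 7 - 1*(-2) = 7 + 2 = 9)
W = 30 (W = 6*(-4 + 9) = 6*5 = 30)
-46*(W + 47) = -46*(30 + 47) = -46*77 = -3542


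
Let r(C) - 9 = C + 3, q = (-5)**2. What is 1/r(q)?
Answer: 1/37 ≈ 0.027027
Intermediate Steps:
q = 25
r(C) = 12 + C (r(C) = 9 + (C + 3) = 9 + (3 + C) = 12 + C)
1/r(q) = 1/(12 + 25) = 1/37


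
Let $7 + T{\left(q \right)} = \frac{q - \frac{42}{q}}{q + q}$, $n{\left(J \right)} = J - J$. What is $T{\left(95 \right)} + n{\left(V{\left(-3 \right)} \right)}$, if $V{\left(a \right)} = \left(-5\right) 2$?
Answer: $- \frac{117367}{18050} \approx -6.5023$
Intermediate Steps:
$V{\left(a \right)} = -10$
$n{\left(J \right)} = 0$
$T{\left(q \right)} = -7 + \frac{q - \frac{42}{q}}{2 q}$ ($T{\left(q \right)} = -7 + \frac{q - \frac{42}{q}}{q + q} = -7 + \frac{q - \frac{42}{q}}{2 q}$)
$T{\left(95 \right)} + n{\left(V{\left(-3 \right)} \right)} = \left(- \frac{13}{2} - \frac{21}{9025}\right) + 0 = - \frac{117367}{18050} + 0 = - \frac{117367}{18050}$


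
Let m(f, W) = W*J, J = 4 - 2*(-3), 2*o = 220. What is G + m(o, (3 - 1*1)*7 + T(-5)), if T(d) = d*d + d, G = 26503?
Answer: 26843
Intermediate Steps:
o = 110 (o = (½)*220 = 110)
J = 10 (J = 4 + 6 = 10)
T(d) = d + d² (T(d) = d² + d = d + d²)
m(f, W) = 10*W (m(f, W) = W*10 = 10*W)
G + m(o, (3 - 1*1)*7 + T(-5)) = 26503 + 10*((3 - 1*1)*7 - 5*(1 - 5)) = 26503 + 10*((3 - 1)*7 - 5*(-4)) = 26503 + 10*(2*7 + 20) = 26503 + 10*(14 + 20) = 26503 + 10*34 = 26503 + 340 = 26843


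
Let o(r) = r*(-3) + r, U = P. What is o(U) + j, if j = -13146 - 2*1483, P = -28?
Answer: -16056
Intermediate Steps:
U = -28
o(r) = -2*r (o(r) = -3*r + r = -2*r)
j = -16112 (j = -13146 - 1*2966 = -13146 - 2966 = -16112)
o(U) + j = -2*(-28) - 16112 = 56 - 16112 = -16056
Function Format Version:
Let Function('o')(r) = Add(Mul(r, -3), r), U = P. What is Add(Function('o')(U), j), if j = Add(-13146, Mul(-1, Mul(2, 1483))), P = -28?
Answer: -16056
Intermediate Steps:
U = -28
Function('o')(r) = Mul(-2, r) (Function('o')(r) = Add(Mul(-3, r), r) = Mul(-2, r))
j = -16112 (j = Add(-13146, Mul(-1, 2966)) = Add(-13146, -2966) = -16112)
Add(Function('o')(U), j) = Add(Mul(-2, -28), -16112) = Add(56, -16112) = -16056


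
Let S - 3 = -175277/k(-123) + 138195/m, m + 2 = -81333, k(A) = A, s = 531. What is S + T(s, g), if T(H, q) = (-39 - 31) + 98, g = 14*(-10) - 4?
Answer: 2909857433/2000841 ≈ 1454.3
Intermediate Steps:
m = -81335 (m = -2 - 81333 = -81335)
g = -144 (g = -140 - 4 = -144)
T(H, q) = 28 (T(H, q) = -70 + 98 = 28)
S = 2853833885/2000841 (S = 3 + (-175277/(-123) + 138195/(-81335)) = 3 + (-175277*(-1/123) + 138195*(-1/81335)) = 3 + (175277/123 - 27639/16267) = 3 + 2847831362/2000841 = 2853833885/2000841 ≈ 1426.3)
S + T(s, g) = 2853833885/2000841 + 28 = 2909857433/2000841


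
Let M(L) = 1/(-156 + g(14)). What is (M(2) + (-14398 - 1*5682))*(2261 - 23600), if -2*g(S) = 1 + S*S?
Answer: 218099986758/509 ≈ 4.2849e+8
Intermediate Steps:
g(S) = -½ - S²/2 (g(S) = -(1 + S*S)/2 = -(1 + S²)/2 = -½ - S²/2)
M(L) = -2/509 (M(L) = 1/(-156 + (-½ - ½*14²)) = 1/(-156 + (-½ - ½*196)) = 1/(-156 + (-½ - 98)) = 1/(-156 - 197/2) = 1/(-509/2) = -2/509)
(M(2) + (-14398 - 1*5682))*(2261 - 23600) = (-2/509 + (-14398 - 1*5682))*(2261 - 23600) = (-2/509 + (-14398 - 5682))*(-21339) = (-2/509 - 20080)*(-21339) = -10220722/509*(-21339) = 218099986758/509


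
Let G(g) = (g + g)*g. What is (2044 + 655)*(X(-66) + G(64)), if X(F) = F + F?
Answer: 21753940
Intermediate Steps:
G(g) = 2*g² (G(g) = (2*g)*g = 2*g²)
X(F) = 2*F
(2044 + 655)*(X(-66) + G(64)) = (2044 + 655)*(2*(-66) + 2*64²) = 2699*(-132 + 2*4096) = 2699*(-132 + 8192) = 2699*8060 = 21753940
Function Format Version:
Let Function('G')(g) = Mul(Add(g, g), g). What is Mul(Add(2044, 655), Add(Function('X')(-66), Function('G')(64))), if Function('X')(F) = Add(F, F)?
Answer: 21753940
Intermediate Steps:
Function('G')(g) = Mul(2, Pow(g, 2)) (Function('G')(g) = Mul(Mul(2, g), g) = Mul(2, Pow(g, 2)))
Function('X')(F) = Mul(2, F)
Mul(Add(2044, 655), Add(Function('X')(-66), Function('G')(64))) = Mul(Add(2044, 655), Add(Mul(2, -66), Mul(2, Pow(64, 2)))) = Mul(2699, Add(-132, Mul(2, 4096))) = Mul(2699, Add(-132, 8192)) = Mul(2699, 8060) = 21753940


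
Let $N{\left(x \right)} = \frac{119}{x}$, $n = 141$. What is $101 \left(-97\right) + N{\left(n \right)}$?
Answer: $- \frac{1381258}{141} \approx -9796.2$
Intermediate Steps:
$101 \left(-97\right) + N{\left(n \right)} = 101 \left(-97\right) + \frac{119}{141} = -9797 + 119 \cdot \frac{1}{141} = -9797 + \frac{119}{141} = - \frac{1381258}{141}$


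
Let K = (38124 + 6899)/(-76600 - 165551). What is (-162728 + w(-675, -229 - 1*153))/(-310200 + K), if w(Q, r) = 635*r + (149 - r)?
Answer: 8910430347/6828662293 ≈ 1.3049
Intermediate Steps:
K = -45023/242151 (K = 45023/(-242151) = 45023*(-1/242151) = -45023/242151 ≈ -0.18593)
w(Q, r) = 149 + 634*r
(-162728 + w(-675, -229 - 1*153))/(-310200 + K) = (-162728 + (149 + 634*(-229 - 1*153)))/(-310200 - 45023/242151) = (-162728 + (149 + 634*(-229 - 153)))/(-75115285223/242151) = (-162728 + (149 + 634*(-382)))*(-242151/75115285223) = (-162728 + (149 - 242188))*(-242151/75115285223) = (-162728 - 242039)*(-242151/75115285223) = -404767*(-242151/75115285223) = 8910430347/6828662293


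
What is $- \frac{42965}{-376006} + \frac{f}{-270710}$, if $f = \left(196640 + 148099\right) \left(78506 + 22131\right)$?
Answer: $- \frac{3261238014326327}{25447146065} \approx -1.2816 \cdot 10^{5}$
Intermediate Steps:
$f = 34693498743$ ($f = 344739 \cdot 100637 = 34693498743$)
$- \frac{42965}{-376006} + \frac{f}{-270710} = - \frac{42965}{-376006} + \frac{34693498743}{-270710} = \left(-42965\right) \left(- \frac{1}{376006}\right) + 34693498743 \left(- \frac{1}{270710}\right) = \frac{42965}{376006} - \frac{34693498743}{270710} = - \frac{3261238014326327}{25447146065}$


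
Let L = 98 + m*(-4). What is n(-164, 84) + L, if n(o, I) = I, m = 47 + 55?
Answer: -226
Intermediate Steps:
m = 102
L = -310 (L = 98 + 102*(-4) = 98 - 408 = -310)
n(-164, 84) + L = 84 - 310 = -226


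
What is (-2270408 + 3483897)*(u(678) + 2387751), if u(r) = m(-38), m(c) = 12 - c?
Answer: 2897570247689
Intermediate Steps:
u(r) = 50 (u(r) = 12 - 1*(-38) = 12 + 38 = 50)
(-2270408 + 3483897)*(u(678) + 2387751) = (-2270408 + 3483897)*(50 + 2387751) = 1213489*2387801 = 2897570247689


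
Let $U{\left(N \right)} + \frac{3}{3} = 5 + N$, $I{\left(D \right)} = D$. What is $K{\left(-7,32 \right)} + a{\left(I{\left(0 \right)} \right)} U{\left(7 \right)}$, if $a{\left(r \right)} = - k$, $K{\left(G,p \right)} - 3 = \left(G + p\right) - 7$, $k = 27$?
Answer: $-276$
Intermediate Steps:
$K{\left(G,p \right)} = -4 + G + p$ ($K{\left(G,p \right)} = 3 - \left(7 - G - p\right) = 3 + \left(-7 + G + p\right) = -4 + G + p$)
$a{\left(r \right)} = -27$ ($a{\left(r \right)} = \left(-1\right) 27 = -27$)
$U{\left(N \right)} = 4 + N$ ($U{\left(N \right)} = -1 + \left(5 + N\right) = 4 + N$)
$K{\left(-7,32 \right)} + a{\left(I{\left(0 \right)} \right)} U{\left(7 \right)} = \left(-4 - 7 + 32\right) - 27 \left(4 + 7\right) = 21 - 297 = -276$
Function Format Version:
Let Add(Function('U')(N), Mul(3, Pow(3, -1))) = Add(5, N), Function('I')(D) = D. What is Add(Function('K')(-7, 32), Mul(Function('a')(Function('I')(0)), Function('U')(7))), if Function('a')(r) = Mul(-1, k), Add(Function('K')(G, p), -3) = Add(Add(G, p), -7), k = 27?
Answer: -276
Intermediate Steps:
Function('K')(G, p) = Add(-4, G, p) (Function('K')(G, p) = Add(3, Add(Add(G, p), -7)) = Add(3, Add(-7, G, p)) = Add(-4, G, p))
Function('a')(r) = -27 (Function('a')(r) = Mul(-1, 27) = -27)
Function('U')(N) = Add(4, N) (Function('U')(N) = Add(-1, Add(5, N)) = Add(4, N))
Add(Function('K')(-7, 32), Mul(Function('a')(Function('I')(0)), Function('U')(7))) = Add(Add(-4, -7, 32), Mul(-27, Add(4, 7))) = Add(21, Mul(-27, 11)) = Add(21, -297) = -276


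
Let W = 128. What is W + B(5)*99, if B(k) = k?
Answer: 623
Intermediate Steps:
W + B(5)*99 = 128 + 5*99 = 128 + 495 = 623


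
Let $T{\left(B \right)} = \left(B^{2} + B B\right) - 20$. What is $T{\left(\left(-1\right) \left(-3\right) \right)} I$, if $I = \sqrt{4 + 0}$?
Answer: $-4$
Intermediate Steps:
$T{\left(B \right)} = -20 + 2 B^{2}$ ($T{\left(B \right)} = \left(B^{2} + B^{2}\right) - 20 = 2 B^{2} - 20 = -20 + 2 B^{2}$)
$I = 2$ ($I = \sqrt{4} = 2$)
$T{\left(\left(-1\right) \left(-3\right) \right)} I = \left(-20 + 2 \left(\left(-1\right) \left(-3\right)\right)^{2}\right) 2 = \left(-20 + 2 \cdot 3^{2}\right) 2 = \left(-20 + 2 \cdot 9\right) 2 = \left(-20 + 18\right) 2 = \left(-2\right) 2 = -4$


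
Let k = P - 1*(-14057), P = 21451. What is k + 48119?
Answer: 83627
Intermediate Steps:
k = 35508 (k = 21451 - 1*(-14057) = 21451 + 14057 = 35508)
k + 48119 = 35508 + 48119 = 83627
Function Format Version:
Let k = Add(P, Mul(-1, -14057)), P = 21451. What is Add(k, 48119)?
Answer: 83627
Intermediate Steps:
k = 35508 (k = Add(21451, Mul(-1, -14057)) = Add(21451, 14057) = 35508)
Add(k, 48119) = Add(35508, 48119) = 83627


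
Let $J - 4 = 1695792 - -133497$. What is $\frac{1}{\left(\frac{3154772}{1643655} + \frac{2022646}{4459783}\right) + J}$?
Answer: $\frac{7330344626865}{13409365507642502051} \approx 5.4666 \cdot 10^{-7}$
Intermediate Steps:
$J = 1829293$ ($J = 4 + \left(1695792 - -133497\right) = 4 + \left(1695792 + 133497\right) = 4 + 1829289 = 1829293$)
$\frac{1}{\left(\frac{3154772}{1643655} + \frac{2022646}{4459783}\right) + J} = \frac{1}{\left(\frac{3154772}{1643655} + \frac{2022646}{4459783}\right) + 1829293} = \frac{1}{\frac{17394130745606}{7330344626865} + 1829293} = \frac{1}{\frac{13409365507642502051}{7330344626865}} = \frac{7330344626865}{13409365507642502051}$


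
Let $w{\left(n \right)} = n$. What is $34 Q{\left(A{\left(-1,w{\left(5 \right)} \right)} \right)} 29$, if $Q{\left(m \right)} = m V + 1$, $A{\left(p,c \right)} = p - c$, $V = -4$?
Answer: $24650$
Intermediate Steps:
$Q{\left(m \right)} = 1 - 4 m$ ($Q{\left(m \right)} = m \left(-4\right) + 1 = - 4 m + 1 = 1 - 4 m$)
$34 Q{\left(A{\left(-1,w{\left(5 \right)} \right)} \right)} 29 = 34 \left(1 - 4 \left(-1 - 5\right)\right) 29 = 34 \left(1 - -24\right) 29 = 34 \left(1 + 24\right) 29 = 34 \cdot 25 \cdot 29 = 850 \cdot 29 = 24650$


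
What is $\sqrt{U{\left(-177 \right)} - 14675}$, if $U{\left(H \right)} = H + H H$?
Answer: $\sqrt{16477} \approx 128.36$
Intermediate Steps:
$U{\left(H \right)} = H + H^{2}$
$\sqrt{U{\left(-177 \right)} - 14675} = \sqrt{- 177 \left(1 - 177\right) - 14675} = \sqrt{\left(-177\right) \left(-176\right) - 14675} = \sqrt{31152 - 14675} = \sqrt{16477}$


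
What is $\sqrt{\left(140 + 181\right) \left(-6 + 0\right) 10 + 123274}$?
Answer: $\sqrt{104014} \approx 322.51$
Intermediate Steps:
$\sqrt{\left(140 + 181\right) \left(-6 + 0\right) 10 + 123274} = \sqrt{321 \left(\left(-6\right) 10\right) + 123274} = \sqrt{321 \left(-60\right) + 123274} = \sqrt{-19260 + 123274} = \sqrt{104014}$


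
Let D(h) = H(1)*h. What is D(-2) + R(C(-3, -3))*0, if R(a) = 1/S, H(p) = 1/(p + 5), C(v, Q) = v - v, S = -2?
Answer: -1/3 ≈ -0.33333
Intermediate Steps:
C(v, Q) = 0
H(p) = 1/(5 + p)
D(h) = h/6 (D(h) = h/(5 + 1) = h/6)
R(a) = -1/2 (R(a) = 1/(-2) = -1/2)
D(-2) + R(C(-3, -3))*0 = (1/6)*(-2) - 1/2*0 = -1/3 + 0 = -1/3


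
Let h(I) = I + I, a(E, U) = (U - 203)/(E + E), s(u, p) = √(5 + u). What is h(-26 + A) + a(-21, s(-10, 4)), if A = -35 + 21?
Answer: -451/6 - I*√5/42 ≈ -75.167 - 0.05324*I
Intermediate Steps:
A = -14
a(E, U) = (-203 + U)/(2*E) (a(E, U) = (-203 + U)/((2*E)) = (-203 + U)*(1/(2*E)) = (-203 + U)/(2*E))
h(I) = 2*I
h(-26 + A) + a(-21, s(-10, 4)) = 2*(-26 - 14) + (½)*(-203 + √(5 - 10))/(-21) = 2*(-40) + (½)*(-1/21)*(-203 + √(-5)) = -80 + (½)*(-1/21)*(-203 + I*√5) = -80 + (29/6 - I*√5/42) = -451/6 - I*√5/42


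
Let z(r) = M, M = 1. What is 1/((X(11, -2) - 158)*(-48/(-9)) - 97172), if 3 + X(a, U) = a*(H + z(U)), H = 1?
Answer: -3/293740 ≈ -1.0213e-5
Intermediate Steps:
z(r) = 1
X(a, U) = -3 + 2*a (X(a, U) = -3 + a*(1 + 1) = -3 + a*2 = -3 + 2*a)
1/((X(11, -2) - 158)*(-48/(-9)) - 97172) = 1/(((-3 + 2*11) - 158)*(-48/(-9)) - 97172) = 1/(((-3 + 22) - 158)*(-48*(-⅑)) - 97172) = 1/((19 - 158)*(16/3) - 97172) = 1/(-139*16/3 - 97172) = 1/(-2224/3 - 97172) = 1/(-293740/3) = -3/293740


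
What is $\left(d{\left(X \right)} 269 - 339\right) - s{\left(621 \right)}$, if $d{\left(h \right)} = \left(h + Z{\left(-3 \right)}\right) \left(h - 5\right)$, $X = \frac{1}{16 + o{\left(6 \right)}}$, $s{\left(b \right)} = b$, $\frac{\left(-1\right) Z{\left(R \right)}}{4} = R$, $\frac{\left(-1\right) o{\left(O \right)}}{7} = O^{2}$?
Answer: $- \frac{952845719}{55696} \approx -17108.0$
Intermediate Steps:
$o{\left(O \right)} = - 7 O^{2}$
$Z{\left(R \right)} = - 4 R$
$X = - \frac{1}{236}$ ($X = \frac{1}{16 - 7 \cdot 6^{2}} = \frac{1}{16 - 252} = \frac{1}{-236} = - \frac{1}{236} \approx -0.0042373$)
$d{\left(h \right)} = \left(-5 + h\right) \left(12 + h\right)$ ($d{\left(h \right)} = \left(h - -12\right) \left(h - 5\right) = \left(h + 12\right) \left(-5 + h\right) = \left(12 + h\right) \left(-5 + h\right) = \left(-5 + h\right) \left(12 + h\right)$)
$\left(d{\left(X \right)} 269 - 339\right) - s{\left(621 \right)} = \left(\left(-60 + \left(- \frac{1}{236}\right)^{2} + 7 \left(- \frac{1}{236}\right)\right) 269 - 339\right) - 621 = \left(\left(-60 + \frac{1}{55696} - \frac{7}{236}\right) 269 - 339\right) - 621 = \left(\left(- \frac{3343411}{55696}\right) 269 - 339\right) - 621 = \left(- \frac{899377559}{55696} - 339\right) - 621 = - \frac{918258503}{55696} - 621 = - \frac{952845719}{55696}$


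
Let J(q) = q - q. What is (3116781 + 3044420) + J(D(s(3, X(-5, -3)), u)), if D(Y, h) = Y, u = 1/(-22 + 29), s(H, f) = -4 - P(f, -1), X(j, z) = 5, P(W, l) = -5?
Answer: 6161201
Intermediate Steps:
s(H, f) = 1 (s(H, f) = -4 - 1*(-5) = -4 + 5 = 1)
u = 1/7 ≈ 0.14286
J(q) = 0
(3116781 + 3044420) + J(D(s(3, X(-5, -3)), u)) = (3116781 + 3044420) + 0 = 6161201 + 0 = 6161201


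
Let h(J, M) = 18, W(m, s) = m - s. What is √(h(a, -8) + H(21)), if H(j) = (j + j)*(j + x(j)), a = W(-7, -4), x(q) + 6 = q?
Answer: 3*√170 ≈ 39.115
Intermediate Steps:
x(q) = -6 + q
a = -3 (a = -7 - 1*(-4) = -7 + 4 = -3)
H(j) = 2*j*(-6 + 2*j) (H(j) = (j + j)*(j + (-6 + j)) = (2*j)*(-6 + 2*j) = 2*j*(-6 + 2*j))
√(h(a, -8) + H(21)) = √(18 + 4*21*(-3 + 21)) = √(18 + 4*21*18) = √(18 + 1512) = √1530 = 3*√170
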